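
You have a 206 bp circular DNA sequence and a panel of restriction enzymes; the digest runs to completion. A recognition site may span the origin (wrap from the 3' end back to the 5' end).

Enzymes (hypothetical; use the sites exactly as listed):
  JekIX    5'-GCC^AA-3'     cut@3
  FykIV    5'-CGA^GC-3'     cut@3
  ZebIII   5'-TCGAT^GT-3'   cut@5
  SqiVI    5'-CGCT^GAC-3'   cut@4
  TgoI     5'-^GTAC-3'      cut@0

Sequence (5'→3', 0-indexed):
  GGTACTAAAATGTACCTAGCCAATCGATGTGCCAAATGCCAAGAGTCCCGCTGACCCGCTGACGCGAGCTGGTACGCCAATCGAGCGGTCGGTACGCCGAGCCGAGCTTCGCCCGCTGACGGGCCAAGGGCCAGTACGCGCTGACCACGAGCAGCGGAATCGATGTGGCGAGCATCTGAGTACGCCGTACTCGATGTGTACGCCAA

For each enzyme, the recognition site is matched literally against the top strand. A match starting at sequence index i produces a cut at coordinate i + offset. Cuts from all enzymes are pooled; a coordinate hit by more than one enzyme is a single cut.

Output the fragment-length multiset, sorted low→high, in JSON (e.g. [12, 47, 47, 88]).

[2,3,4,5,5,6,7,7,7,7,7,7,7,7,8,8,8,8,8,9,9,9,10,10,12,12,14]

Per-enzyme occurrences:
  JekIX (GCCAA, off=3): starts [18, 30, 37, 75, 122, 201] → cuts [21, 33, 40, 78, 125, 204]
  FykIV (CGAGC, off=3): starts [64, 81, 97, 102, 147, 168] → cuts [67, 84, 100, 105, 150, 171]
  ZebIII (TCGATGT, off=5): starts [23, 159, 190] → cuts [28, 164, 195]
  SqiVI (CGCTGAC, off=4): starts [48, 56, 113, 138] → cuts [52, 60, 117, 142]
  TgoI (GTAC, off=0): starts [1, 11, 71, 91, 133, 179, 186, 197] → cuts [1, 11, 71, 91, 133, 179, 186, 197]

All cut coordinates (distinct, sorted): [1, 11, 21, 28, 33, 40, 52, 60, 67, 71, 78, 84, 91, 100, 105, 117, 125, 133, 142, 150, 164, 171, 179, 186, 195, 197, 204]

Fragment lengths:
  1→11: 10 bp
  11→21: 10 bp
  21→28: 7 bp
  28→33: 5 bp
  33→40: 7 bp
  40→52: 12 bp
  52→60: 8 bp
  60→67: 7 bp
  67→71: 4 bp
  71→78: 7 bp
  78→84: 6 bp
  84→91: 7 bp
  91→100: 9 bp
  100→105: 5 bp
  105→117: 12 bp
  117→125: 8 bp
  125→133: 8 bp
  133→142: 9 bp
  142→150: 8 bp
  150→164: 14 bp
  164→171: 7 bp
  171→179: 8 bp
  179→186: 7 bp
  186→195: 9 bp
  195→197: 2 bp
  197→204: 7 bp
  204→1 (wrap): 206-204+1 = 3 bp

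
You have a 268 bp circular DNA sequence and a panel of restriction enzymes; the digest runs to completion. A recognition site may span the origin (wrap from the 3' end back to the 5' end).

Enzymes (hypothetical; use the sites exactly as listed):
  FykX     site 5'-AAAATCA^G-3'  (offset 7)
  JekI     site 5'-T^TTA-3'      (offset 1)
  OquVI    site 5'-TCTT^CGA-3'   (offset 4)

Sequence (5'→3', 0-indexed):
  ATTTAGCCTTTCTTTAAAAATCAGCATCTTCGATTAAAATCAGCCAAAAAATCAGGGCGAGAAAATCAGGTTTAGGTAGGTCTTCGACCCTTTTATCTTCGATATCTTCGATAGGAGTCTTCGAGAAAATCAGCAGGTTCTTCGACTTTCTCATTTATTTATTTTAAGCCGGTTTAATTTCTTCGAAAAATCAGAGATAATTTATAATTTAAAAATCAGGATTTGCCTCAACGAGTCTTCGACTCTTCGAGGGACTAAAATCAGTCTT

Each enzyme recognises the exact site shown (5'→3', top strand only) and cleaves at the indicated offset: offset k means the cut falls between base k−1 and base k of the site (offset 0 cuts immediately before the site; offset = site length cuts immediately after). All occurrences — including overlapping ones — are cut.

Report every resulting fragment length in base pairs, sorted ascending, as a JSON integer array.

Scan for sites:
  FykX AAAATCAG/7: at [16, 35, 47, 61, 125, 186, 211, 256] ⇒ [23, 42, 54, 68, 132, 193, 218, 263]
  JekI TTTA/1: at [1, 12, 70, 91, 153, 157, 162, 172, 200, 207] ⇒ [2, 13, 71, 92, 154, 158, 163, 173, 201, 208]
  OquVI TCTTCGA/4: at [26, 80, 95, 104, 117, 138, 179, 235, 243] ⇒ [30, 84, 99, 108, 121, 142, 183, 239, 247]

All cut coordinates (distinct, sorted): [2, 13, 23, 30, 42, 54, 68, 71, 84, 92, 99, 108, 121, 132, 142, 154, 158, 163, 173, 183, 193, 201, 208, 218, 239, 247, 263]

Fragments:
  2→13: 11 bp
  13→23: 10 bp
  23→30: 7 bp
  30→42: 12 bp
  42→54: 12 bp
  54→68: 14 bp
  68→71: 3 bp
  71→84: 13 bp
  84→92: 8 bp
  92→99: 7 bp
  99→108: 9 bp
  108→121: 13 bp
  121→132: 11 bp
  132→142: 10 bp
  142→154: 12 bp
  154→158: 4 bp
  158→163: 5 bp
  163→173: 10 bp
  173→183: 10 bp
  183→193: 10 bp
  193→201: 8 bp
  201→208: 7 bp
  208→218: 10 bp
  218→239: 21 bp
  239→247: 8 bp
  247→263: 16 bp
  263→2 (wrap): 268-263+2 = 7 bp

[3,4,5,7,7,7,7,8,8,8,9,10,10,10,10,10,10,11,11,12,12,12,13,13,14,16,21]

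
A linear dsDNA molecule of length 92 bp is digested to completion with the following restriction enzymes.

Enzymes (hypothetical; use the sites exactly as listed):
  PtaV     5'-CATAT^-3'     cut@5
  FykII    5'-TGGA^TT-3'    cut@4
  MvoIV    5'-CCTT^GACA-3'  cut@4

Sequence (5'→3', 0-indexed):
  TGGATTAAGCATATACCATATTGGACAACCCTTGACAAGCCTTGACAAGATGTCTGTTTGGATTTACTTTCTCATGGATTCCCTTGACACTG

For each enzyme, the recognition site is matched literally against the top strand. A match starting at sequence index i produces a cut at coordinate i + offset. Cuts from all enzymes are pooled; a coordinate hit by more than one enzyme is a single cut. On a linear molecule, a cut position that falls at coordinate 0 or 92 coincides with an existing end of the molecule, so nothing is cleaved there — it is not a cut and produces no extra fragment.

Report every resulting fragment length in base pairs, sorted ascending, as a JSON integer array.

Scan for sites:
  PtaV (CATAT, off=5): starts [9, 16] → cuts [14, 21]
  FykII (TGGATT, off=4): starts [0, 58, 74] → cuts [4, 62, 78]
  MvoIV (CCTTGACA, off=4): starts [29, 39, 81] → cuts [33, 43, 85]

Pooled cuts: [4, 14, 21, 33, 43, 62, 78, 85]

Fragments:
  [0,4): 4 bp
  [4,14): 10 bp
  [14,21): 7 bp
  [21,33): 12 bp
  [33,43): 10 bp
  [43,62): 19 bp
  [62,78): 16 bp
  [78,85): 7 bp
  [85,92): 7 bp

[4,7,7,7,10,10,12,16,19]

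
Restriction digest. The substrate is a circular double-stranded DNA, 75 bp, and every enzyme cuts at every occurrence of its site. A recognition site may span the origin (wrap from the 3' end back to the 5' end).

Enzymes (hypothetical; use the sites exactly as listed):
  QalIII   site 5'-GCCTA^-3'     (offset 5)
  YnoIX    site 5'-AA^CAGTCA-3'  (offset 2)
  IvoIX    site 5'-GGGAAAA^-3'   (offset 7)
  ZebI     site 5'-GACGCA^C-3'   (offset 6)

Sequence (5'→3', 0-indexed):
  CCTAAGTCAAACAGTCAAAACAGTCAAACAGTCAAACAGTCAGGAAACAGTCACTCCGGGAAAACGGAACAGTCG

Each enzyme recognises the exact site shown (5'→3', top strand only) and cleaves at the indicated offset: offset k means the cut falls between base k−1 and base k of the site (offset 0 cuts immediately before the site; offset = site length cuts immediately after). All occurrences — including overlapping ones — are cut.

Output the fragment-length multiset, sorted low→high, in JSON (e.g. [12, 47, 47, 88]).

[7,8,8,9,11,15,17]

Site scan:
  QalIII (GCCTA, off=5): starts [74] → cuts [4]
  YnoIX (AACAGTCA, off=2): starts [9, 18, 26, 34, 45] → cuts [11, 20, 28, 36, 47]
  IvoIX (GGGAAAA, off=7): starts [57] → cuts [64]
  ZebI (GACGCAC, off=6): no sites

All cut coordinates (distinct, sorted): [4, 11, 20, 28, 36, 47, 64]

Fragment lengths:
  4→11: 7 bp
  11→20: 9 bp
  20→28: 8 bp
  28→36: 8 bp
  36→47: 11 bp
  47→64: 17 bp
  64→4 (wrap): 75-64+4 = 15 bp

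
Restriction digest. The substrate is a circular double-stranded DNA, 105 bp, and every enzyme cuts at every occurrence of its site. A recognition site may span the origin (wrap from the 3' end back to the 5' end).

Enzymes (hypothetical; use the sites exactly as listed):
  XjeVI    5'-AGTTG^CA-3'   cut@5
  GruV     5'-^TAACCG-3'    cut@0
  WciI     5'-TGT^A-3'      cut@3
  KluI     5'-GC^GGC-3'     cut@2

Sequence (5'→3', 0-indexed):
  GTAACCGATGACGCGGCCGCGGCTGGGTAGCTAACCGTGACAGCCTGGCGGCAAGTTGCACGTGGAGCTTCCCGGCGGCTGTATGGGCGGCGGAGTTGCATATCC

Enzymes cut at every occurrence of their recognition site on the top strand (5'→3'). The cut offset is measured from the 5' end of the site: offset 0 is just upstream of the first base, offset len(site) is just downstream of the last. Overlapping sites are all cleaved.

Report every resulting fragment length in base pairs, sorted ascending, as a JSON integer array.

[6,6,6,8,9,10,11,13,18,18]

Scan for sites:
  XjeVI (AGTTGCA, off=5): starts [53, 93] → cuts [58, 98]
  GruV (TAACCG, off=0): starts [1, 31] → cuts [1, 31]
  WciI (TGTA, off=3): starts [79] → cuts [82]
  KluI (GCGGC, off=2): starts [12, 18, 47, 74, 86] → cuts [14, 20, 49, 76, 88]

Pooled cuts: [1, 14, 20, 31, 49, 58, 76, 82, 88, 98]

Fragments:
  1→14: 13 bp
  14→20: 6 bp
  20→31: 11 bp
  31→49: 18 bp
  49→58: 9 bp
  58→76: 18 bp
  76→82: 6 bp
  82→88: 6 bp
  88→98: 10 bp
  98→1 (wrap): 105-98+1 = 8 bp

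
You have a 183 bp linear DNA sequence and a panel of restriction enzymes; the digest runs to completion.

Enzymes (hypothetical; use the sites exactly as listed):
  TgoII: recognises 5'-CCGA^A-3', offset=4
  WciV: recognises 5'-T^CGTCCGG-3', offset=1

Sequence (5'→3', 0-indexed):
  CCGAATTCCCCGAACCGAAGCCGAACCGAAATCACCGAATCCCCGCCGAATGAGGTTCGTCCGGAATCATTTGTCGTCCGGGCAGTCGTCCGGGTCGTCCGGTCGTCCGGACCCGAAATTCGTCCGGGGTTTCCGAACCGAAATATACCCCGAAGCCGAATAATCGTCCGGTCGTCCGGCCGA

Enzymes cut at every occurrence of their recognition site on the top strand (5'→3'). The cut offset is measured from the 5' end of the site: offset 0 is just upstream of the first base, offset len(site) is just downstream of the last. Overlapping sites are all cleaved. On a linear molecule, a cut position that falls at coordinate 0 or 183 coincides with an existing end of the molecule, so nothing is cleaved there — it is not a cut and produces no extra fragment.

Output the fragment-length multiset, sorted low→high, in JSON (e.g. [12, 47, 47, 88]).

Scan for sites:
  TgoII CCGAA/4: at [0, 9, 14, 20, 25, 34, 45, 112, 132, 137, 149, 155] ⇒ [4, 13, 18, 24, 29, 38, 49, 116, 136, 141, 153, 159]
  WciV TCGTCCGG/1: at [56, 73, 85, 94, 102, 119, 163, 171] ⇒ [57, 74, 86, 95, 103, 120, 164, 172]

All cut coordinates (distinct, sorted): [4, 13, 18, 24, 29, 38, 49, 57, 74, 86, 95, 103, 116, 120, 136, 141, 153, 159, 164, 172]

Fragments:
  [0,4): 4 bp
  [4,13): 9 bp
  [13,18): 5 bp
  [18,24): 6 bp
  [24,29): 5 bp
  [29,38): 9 bp
  [38,49): 11 bp
  [49,57): 8 bp
  [57,74): 17 bp
  [74,86): 12 bp
  [86,95): 9 bp
  [95,103): 8 bp
  [103,116): 13 bp
  [116,120): 4 bp
  [120,136): 16 bp
  [136,141): 5 bp
  [141,153): 12 bp
  [153,159): 6 bp
  [159,164): 5 bp
  [164,172): 8 bp
  [172,183): 11 bp

[4,4,5,5,5,5,6,6,8,8,8,9,9,9,11,11,12,12,13,16,17]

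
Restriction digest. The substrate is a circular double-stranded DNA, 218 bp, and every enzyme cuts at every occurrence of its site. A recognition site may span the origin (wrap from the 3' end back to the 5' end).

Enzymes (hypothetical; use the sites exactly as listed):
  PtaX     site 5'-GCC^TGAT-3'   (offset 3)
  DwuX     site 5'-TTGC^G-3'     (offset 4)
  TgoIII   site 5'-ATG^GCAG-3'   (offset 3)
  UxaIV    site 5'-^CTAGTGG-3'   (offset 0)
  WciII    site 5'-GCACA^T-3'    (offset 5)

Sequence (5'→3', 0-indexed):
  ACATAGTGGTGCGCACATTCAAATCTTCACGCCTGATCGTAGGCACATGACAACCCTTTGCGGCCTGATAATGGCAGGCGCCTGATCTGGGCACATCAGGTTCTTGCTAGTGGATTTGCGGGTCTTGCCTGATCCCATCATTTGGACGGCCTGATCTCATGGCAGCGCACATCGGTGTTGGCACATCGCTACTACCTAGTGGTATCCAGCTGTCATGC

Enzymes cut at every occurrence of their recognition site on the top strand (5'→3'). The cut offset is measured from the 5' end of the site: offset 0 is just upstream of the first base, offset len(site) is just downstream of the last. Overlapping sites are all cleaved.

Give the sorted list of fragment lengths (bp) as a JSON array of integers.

Per-enzyme occurrences:
  PtaX (GCCTGAT, off=3): starts [30, 62, 79, 126, 148] → cuts [33, 65, 82, 129, 151]
  DwuX (TTGCG, off=4): starts [57, 115] → cuts [61, 119]
  TgoIII (ATGGCAG, off=3): starts [70, 158] → cuts [73, 161]
  UxaIV (CTAGTGG, off=0): starts [106, 195] → cuts [106, 195]
  WciII (GCACAT, off=5): starts [12, 42, 90, 166, 180, 216] → cuts [3, 17, 47, 95, 171, 185]

All cut coordinates (distinct, sorted): [3, 17, 33, 47, 61, 65, 73, 82, 95, 106, 119, 129, 151, 161, 171, 185, 195]

Fragments:
  3→17: 14 bp
  17→33: 16 bp
  33→47: 14 bp
  47→61: 14 bp
  61→65: 4 bp
  65→73: 8 bp
  73→82: 9 bp
  82→95: 13 bp
  95→106: 11 bp
  106→119: 13 bp
  119→129: 10 bp
  129→151: 22 bp
  151→161: 10 bp
  161→171: 10 bp
  171→185: 14 bp
  185→195: 10 bp
  195→3 (wrap): 218-195+3 = 26 bp

[4,8,9,10,10,10,10,11,13,13,14,14,14,14,16,22,26]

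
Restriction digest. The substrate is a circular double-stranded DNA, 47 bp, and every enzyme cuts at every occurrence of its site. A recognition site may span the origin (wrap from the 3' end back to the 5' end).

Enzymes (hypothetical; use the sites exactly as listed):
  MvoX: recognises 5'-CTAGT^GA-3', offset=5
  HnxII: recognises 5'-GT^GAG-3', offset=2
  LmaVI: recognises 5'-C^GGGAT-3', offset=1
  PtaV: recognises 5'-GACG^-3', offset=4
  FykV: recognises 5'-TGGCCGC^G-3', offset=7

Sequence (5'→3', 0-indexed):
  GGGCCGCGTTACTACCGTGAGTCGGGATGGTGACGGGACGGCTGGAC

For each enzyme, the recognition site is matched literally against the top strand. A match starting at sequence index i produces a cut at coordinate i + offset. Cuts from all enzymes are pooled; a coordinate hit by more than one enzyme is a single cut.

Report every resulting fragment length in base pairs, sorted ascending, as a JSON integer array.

[5,5,8,12,17]

Scan for sites:
  MvoX (CTAGTGA, off=5): no sites
  HnxII GTGAG/2: at [16] ⇒ [18]
  LmaVI CGGGAT/1: at [22] ⇒ [23]
  PtaV GACG/4: at [31, 36, 44] ⇒ [1, 35, 40]
  FykV (TGGCCGCG, off=7): no sites

Pooled cuts: [1, 18, 23, 35, 40]

Fragment lengths:
  1→18: 17 bp
  18→23: 5 bp
  23→35: 12 bp
  35→40: 5 bp
  40→1 (wrap): 47-40+1 = 8 bp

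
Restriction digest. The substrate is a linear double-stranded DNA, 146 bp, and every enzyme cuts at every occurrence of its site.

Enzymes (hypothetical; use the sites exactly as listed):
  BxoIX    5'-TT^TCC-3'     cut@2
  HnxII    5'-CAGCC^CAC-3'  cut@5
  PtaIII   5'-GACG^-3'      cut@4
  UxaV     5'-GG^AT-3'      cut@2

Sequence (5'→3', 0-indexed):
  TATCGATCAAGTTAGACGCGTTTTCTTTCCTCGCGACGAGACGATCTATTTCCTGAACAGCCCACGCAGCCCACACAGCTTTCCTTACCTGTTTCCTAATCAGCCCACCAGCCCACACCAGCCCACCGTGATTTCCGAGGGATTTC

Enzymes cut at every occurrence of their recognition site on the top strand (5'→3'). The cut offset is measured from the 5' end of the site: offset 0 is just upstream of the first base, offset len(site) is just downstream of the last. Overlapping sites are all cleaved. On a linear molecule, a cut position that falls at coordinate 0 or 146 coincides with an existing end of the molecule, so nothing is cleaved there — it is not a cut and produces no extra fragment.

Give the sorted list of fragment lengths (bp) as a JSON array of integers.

[5,5,7,8,8,9,9,10,10,10,11,12,12,12,18]

Site scan:
  BxoIX TTTCC/2: at [25, 48, 79, 91, 131] ⇒ [27, 50, 81, 93, 133]
  HnxII CAGCCCAC/5: at [57, 66, 100, 108, 118] ⇒ [62, 71, 105, 113, 123]
  PtaIII GACG/4: at [14, 34, 39] ⇒ [18, 38, 43]
  UxaV GGAT/2: at [139] ⇒ [141]

All cut coordinates (distinct, sorted): [18, 27, 38, 43, 50, 62, 71, 81, 93, 105, 113, 123, 133, 141]

Fragments:
  [0,18): 18 bp
  [18,27): 9 bp
  [27,38): 11 bp
  [38,43): 5 bp
  [43,50): 7 bp
  [50,62): 12 bp
  [62,71): 9 bp
  [71,81): 10 bp
  [81,93): 12 bp
  [93,105): 12 bp
  [105,113): 8 bp
  [113,123): 10 bp
  [123,133): 10 bp
  [133,141): 8 bp
  [141,146): 5 bp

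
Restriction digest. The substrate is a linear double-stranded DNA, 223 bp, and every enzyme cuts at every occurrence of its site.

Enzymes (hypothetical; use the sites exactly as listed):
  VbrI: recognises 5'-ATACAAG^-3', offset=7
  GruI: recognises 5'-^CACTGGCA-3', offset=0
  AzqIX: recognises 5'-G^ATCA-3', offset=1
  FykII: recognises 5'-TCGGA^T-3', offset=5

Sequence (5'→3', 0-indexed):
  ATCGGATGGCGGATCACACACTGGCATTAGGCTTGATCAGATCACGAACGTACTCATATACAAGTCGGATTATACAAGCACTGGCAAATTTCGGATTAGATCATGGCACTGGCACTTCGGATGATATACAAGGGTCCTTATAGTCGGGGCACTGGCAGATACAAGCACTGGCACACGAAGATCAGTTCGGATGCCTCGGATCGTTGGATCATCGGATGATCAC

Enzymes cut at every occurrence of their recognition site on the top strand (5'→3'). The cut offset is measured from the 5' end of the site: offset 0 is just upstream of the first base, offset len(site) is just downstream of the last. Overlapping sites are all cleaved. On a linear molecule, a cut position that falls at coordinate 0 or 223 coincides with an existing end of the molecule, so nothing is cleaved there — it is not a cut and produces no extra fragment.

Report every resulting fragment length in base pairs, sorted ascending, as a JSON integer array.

Site scan:
  VbrI (ATACAAG, off=7): starts [57, 71, 125, 158] → cuts [64, 78, 132, 165]
  GruI (CACTGGCA, off=0): starts [18, 78, 106, 149, 165] → cuts [18, 78, 106, 149, 165]
  AzqIX (GATCA, off=1): starts [11, 34, 39, 98, 179, 206, 217] → cuts [12, 35, 40, 99, 180, 207, 218]
  FykII (TCGGAT, off=5): starts [1, 64, 90, 116, 186, 195, 211] → cuts [6, 69, 95, 121, 191, 200, 216]

All cut coordinates (distinct, sorted): [6, 12, 18, 35, 40, 64, 69, 78, 95, 99, 106, 121, 132, 149, 165, 180, 191, 200, 207, 216, 218]

Fragment lengths:
  [0,6): 6 bp
  [6,12): 6 bp
  [12,18): 6 bp
  [18,35): 17 bp
  [35,40): 5 bp
  [40,64): 24 bp
  [64,69): 5 bp
  [69,78): 9 bp
  [78,95): 17 bp
  [95,99): 4 bp
  [99,106): 7 bp
  [106,121): 15 bp
  [121,132): 11 bp
  [132,149): 17 bp
  [149,165): 16 bp
  [165,180): 15 bp
  [180,191): 11 bp
  [191,200): 9 bp
  [200,207): 7 bp
  [207,216): 9 bp
  [216,218): 2 bp
  [218,223): 5 bp

[2,4,5,5,5,6,6,6,7,7,9,9,9,11,11,15,15,16,17,17,17,24]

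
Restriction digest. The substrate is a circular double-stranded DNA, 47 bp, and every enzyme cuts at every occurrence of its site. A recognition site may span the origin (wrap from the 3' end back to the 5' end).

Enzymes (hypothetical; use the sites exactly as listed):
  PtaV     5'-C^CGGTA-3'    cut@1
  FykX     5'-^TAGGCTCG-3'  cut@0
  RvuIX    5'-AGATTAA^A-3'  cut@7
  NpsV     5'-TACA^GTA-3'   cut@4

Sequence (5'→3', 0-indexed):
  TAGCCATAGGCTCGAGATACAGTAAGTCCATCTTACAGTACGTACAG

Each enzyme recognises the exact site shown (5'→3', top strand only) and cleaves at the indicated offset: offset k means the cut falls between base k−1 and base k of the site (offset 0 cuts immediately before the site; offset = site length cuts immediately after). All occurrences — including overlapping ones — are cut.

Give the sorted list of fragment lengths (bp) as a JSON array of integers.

Scan for sites:
  PtaV (CCGGTA, off=1): no sites
  FykX TAGGCTCG/0: at [6] ⇒ [6]
  RvuIX (AGATTAAA, off=7): no sites
  NpsV TACAGTA/4: at [17, 33, 42] ⇒ [21, 37, 46]

All cut coordinates (distinct, sorted): [6, 21, 37, 46]

Fragment lengths:
  6→21: 15 bp
  21→37: 16 bp
  37→46: 9 bp
  46→6 (wrap): 47-46+6 = 7 bp

[7,9,15,16]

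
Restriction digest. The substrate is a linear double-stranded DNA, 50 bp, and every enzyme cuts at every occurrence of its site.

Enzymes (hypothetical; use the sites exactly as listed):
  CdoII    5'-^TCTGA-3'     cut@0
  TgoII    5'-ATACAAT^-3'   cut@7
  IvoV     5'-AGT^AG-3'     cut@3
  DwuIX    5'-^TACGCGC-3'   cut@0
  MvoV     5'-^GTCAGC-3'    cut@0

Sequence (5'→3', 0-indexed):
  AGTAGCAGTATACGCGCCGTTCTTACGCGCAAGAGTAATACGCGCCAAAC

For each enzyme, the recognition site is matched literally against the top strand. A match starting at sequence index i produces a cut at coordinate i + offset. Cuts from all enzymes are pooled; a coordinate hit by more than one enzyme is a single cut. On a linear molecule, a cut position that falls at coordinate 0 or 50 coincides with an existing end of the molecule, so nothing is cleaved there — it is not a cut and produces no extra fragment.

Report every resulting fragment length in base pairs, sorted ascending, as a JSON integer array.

[3,7,12,13,15]

Per-enzyme occurrences:
  CdoII (TCTGA, off=0): no sites
  TgoII (ATACAAT, off=7): no sites
  IvoV (AGTAG, off=3): starts [0] → cuts [3]
  DwuIX (TACGCGC, off=0): starts [10, 23, 38] → cuts [10, 23, 38]
  MvoV (GTCAGC, off=0): no sites

Pooled cuts: [3, 10, 23, 38]

Fragments:
  [0,3): 3 bp
  [3,10): 7 bp
  [10,23): 13 bp
  [23,38): 15 bp
  [38,50): 12 bp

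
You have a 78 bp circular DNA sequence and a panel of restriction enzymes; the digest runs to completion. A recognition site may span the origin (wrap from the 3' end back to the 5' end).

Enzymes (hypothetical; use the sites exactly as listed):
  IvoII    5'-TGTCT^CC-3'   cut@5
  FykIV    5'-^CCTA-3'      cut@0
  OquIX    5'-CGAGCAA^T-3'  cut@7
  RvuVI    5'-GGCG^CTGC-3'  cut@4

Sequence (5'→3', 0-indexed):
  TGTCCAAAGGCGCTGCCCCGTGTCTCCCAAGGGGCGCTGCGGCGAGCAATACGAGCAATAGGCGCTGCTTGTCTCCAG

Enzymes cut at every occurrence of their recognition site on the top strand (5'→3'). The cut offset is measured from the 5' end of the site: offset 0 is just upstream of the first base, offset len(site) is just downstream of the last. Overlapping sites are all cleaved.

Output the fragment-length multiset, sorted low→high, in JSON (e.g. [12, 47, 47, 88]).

Scan for sites:
  IvoII (TGTCTCC, off=5): starts [20, 69] → cuts [25, 74]
  FykIV (CCTA, off=0): no sites
  OquIX (CGAGCAAT, off=7): starts [42, 51] → cuts [49, 58]
  RvuVI (GGCGCTGC, off=4): starts [8, 32, 60] → cuts [12, 36, 64]

All cut coordinates (distinct, sorted): [12, 25, 36, 49, 58, 64, 74]

Fragment lengths:
  12→25: 13 bp
  25→36: 11 bp
  36→49: 13 bp
  49→58: 9 bp
  58→64: 6 bp
  64→74: 10 bp
  74→12 (wrap): 78-74+12 = 16 bp

[6,9,10,11,13,13,16]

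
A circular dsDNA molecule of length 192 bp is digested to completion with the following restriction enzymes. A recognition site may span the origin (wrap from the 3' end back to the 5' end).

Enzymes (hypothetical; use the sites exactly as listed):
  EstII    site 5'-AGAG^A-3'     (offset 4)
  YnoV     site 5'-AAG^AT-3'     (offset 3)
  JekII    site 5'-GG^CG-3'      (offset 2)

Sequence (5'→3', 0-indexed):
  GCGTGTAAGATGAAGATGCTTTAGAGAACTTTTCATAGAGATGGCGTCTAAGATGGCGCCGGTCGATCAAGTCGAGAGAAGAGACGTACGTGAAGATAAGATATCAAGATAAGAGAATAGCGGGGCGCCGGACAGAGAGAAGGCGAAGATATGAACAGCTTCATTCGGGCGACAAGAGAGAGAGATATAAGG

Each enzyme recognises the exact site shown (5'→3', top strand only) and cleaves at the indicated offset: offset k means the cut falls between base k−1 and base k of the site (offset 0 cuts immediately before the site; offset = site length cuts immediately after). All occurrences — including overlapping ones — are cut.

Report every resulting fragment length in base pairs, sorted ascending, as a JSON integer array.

Site scan:
  EstII AGAGA/4: at [22, 36, 74, 79, 111, 133, 135, 174, 176, 178, 180] ⇒ [26, 40, 78, 83, 115, 137, 139, 178, 180, 182, 184]
  YnoV AAGAT/3: at [6, 12, 49, 92, 97, 105, 145] ⇒ [9, 15, 52, 95, 100, 108, 148]
  JekII GGCG/2: at [42, 54, 123, 141, 167, 191] ⇒ [1, 44, 56, 125, 143, 169]

Pooled cuts: [1, 9, 15, 26, 40, 44, 52, 56, 78, 83, 95, 100, 108, 115, 125, 137, 139, 143, 148, 169, 178, 180, 182, 184]

Fragments:
  1→9: 8 bp
  9→15: 6 bp
  15→26: 11 bp
  26→40: 14 bp
  40→44: 4 bp
  44→52: 8 bp
  52→56: 4 bp
  56→78: 22 bp
  78→83: 5 bp
  83→95: 12 bp
  95→100: 5 bp
  100→108: 8 bp
  108→115: 7 bp
  115→125: 10 bp
  125→137: 12 bp
  137→139: 2 bp
  139→143: 4 bp
  143→148: 5 bp
  148→169: 21 bp
  169→178: 9 bp
  178→180: 2 bp
  180→182: 2 bp
  182→184: 2 bp
  184→1 (wrap): 192-184+1 = 9 bp

[2,2,2,2,4,4,4,5,5,5,6,7,8,8,8,9,9,10,11,12,12,14,21,22]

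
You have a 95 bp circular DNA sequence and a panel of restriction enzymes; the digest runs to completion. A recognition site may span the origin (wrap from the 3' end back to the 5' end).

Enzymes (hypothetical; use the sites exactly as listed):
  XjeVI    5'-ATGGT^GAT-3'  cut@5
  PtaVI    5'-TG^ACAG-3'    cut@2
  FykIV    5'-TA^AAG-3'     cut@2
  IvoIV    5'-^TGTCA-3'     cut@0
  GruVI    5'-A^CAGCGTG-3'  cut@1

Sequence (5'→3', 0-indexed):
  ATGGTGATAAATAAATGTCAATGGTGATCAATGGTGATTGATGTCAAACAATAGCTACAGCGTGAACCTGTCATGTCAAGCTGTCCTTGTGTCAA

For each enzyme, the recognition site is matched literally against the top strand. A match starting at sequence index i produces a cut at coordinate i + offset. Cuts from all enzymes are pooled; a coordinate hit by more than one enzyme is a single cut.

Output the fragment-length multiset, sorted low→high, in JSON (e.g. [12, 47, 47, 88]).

Scan for sites:
  XjeVI ATGGTGAT/5: at [0, 20, 30] ⇒ [5, 25, 35]
  PtaVI (TGACAG, off=2): no sites
  FykIV (TAAAG, off=2): no sites
  IvoIV TGTCA/0: at [15, 41, 68, 73, 89] ⇒ [15, 41, 68, 73, 89]
  GruVI ACAGCGTG/1: at [56] ⇒ [57]

Pooled cuts: [5, 15, 25, 35, 41, 57, 68, 73, 89]

Fragment lengths:
  5→15: 10 bp
  15→25: 10 bp
  25→35: 10 bp
  35→41: 6 bp
  41→57: 16 bp
  57→68: 11 bp
  68→73: 5 bp
  73→89: 16 bp
  89→5 (wrap): 95-89+5 = 11 bp

[5,6,10,10,10,11,11,16,16]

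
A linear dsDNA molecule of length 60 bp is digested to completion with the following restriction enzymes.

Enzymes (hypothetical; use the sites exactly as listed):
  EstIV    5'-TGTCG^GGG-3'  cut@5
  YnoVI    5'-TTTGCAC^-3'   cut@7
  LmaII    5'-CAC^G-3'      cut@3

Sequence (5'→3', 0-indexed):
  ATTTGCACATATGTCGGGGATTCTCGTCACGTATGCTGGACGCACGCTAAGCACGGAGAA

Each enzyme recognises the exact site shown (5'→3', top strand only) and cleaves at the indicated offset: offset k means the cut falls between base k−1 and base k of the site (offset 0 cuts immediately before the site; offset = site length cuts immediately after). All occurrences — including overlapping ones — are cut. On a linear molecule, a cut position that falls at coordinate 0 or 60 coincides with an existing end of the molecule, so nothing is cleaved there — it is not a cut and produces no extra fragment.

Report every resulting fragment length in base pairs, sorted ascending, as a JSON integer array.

Per-enzyme occurrences:
  EstIV (TGTCGGGG, off=5): starts [11] → cuts [16]
  YnoVI (TTTGCAC, off=7): starts [1] → cuts [8]
  LmaII (CACG, off=3): starts [27, 42, 51] → cuts [30, 45, 54]

Pooled cuts: [8, 16, 30, 45, 54]

Fragment lengths:
  [0,8): 8 bp
  [8,16): 8 bp
  [16,30): 14 bp
  [30,45): 15 bp
  [45,54): 9 bp
  [54,60): 6 bp

[6,8,8,9,14,15]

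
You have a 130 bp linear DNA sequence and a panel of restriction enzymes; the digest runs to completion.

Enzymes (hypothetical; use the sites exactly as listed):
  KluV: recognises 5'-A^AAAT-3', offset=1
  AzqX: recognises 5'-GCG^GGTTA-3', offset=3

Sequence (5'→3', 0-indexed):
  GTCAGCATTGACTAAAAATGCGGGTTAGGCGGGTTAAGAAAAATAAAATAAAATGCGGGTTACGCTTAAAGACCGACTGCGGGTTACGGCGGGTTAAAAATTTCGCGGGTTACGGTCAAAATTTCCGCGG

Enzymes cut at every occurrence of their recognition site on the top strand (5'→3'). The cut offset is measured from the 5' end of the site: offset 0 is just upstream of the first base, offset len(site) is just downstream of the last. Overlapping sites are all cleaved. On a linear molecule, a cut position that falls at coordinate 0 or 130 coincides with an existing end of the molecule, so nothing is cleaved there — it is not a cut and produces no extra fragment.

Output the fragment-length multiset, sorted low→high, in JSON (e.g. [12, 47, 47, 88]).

Site scan:
  KluV AAAAT/1: at [14, 39, 44, 49, 96, 117] ⇒ [15, 40, 45, 50, 97, 118]
  AzqX GCGGGTTA/3: at [19, 28, 54, 78, 88, 104] ⇒ [22, 31, 57, 81, 91, 107]

Pooled cuts: [15, 22, 31, 40, 45, 50, 57, 81, 91, 97, 107, 118]

Fragments:
  [0,15): 15 bp
  [15,22): 7 bp
  [22,31): 9 bp
  [31,40): 9 bp
  [40,45): 5 bp
  [45,50): 5 bp
  [50,57): 7 bp
  [57,81): 24 bp
  [81,91): 10 bp
  [91,97): 6 bp
  [97,107): 10 bp
  [107,118): 11 bp
  [118,130): 12 bp

[5,5,6,7,7,9,9,10,10,11,12,15,24]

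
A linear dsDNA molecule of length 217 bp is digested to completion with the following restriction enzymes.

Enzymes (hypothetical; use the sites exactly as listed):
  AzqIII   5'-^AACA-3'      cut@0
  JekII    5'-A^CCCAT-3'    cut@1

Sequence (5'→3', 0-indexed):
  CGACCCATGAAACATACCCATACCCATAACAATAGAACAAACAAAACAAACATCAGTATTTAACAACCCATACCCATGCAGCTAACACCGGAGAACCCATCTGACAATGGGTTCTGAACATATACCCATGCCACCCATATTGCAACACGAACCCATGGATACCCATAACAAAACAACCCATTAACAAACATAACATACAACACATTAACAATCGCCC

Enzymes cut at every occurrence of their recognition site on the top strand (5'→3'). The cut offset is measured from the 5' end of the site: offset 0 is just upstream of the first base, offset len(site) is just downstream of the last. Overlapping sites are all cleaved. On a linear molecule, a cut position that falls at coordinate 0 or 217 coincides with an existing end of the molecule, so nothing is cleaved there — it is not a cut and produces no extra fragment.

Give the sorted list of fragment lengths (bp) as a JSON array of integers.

[3,4,4,4,5,5,5,5,5,5,5,6,6,6,6,7,7,8,8,8,8,9,10,10,11,11,12,13,21]

Scan for sites:
  AzqIII AACA/0: at [10, 27, 35, 39, 44, 48, 61, 83, 116, 143, 166, 171, 182, 186, 191, 198, 206] ⇒ [10, 27, 35, 39, 44, 48, 61, 83, 116, 143, 166, 171, 182, 186, 191, 198, 206]
  JekII ACCCAT/1: at [2, 15, 21, 65, 71, 94, 123, 132, 150, 160, 175] ⇒ [3, 16, 22, 66, 72, 95, 124, 133, 151, 161, 176]

All cut coordinates (distinct, sorted): [3, 10, 16, 22, 27, 35, 39, 44, 48, 61, 66, 72, 83, 95, 116, 124, 133, 143, 151, 161, 166, 171, 176, 182, 186, 191, 198, 206]

Fragment lengths:
  [0,3): 3 bp
  [3,10): 7 bp
  [10,16): 6 bp
  [16,22): 6 bp
  [22,27): 5 bp
  [27,35): 8 bp
  [35,39): 4 bp
  [39,44): 5 bp
  [44,48): 4 bp
  [48,61): 13 bp
  [61,66): 5 bp
  [66,72): 6 bp
  [72,83): 11 bp
  [83,95): 12 bp
  [95,116): 21 bp
  [116,124): 8 bp
  [124,133): 9 bp
  [133,143): 10 bp
  [143,151): 8 bp
  [151,161): 10 bp
  [161,166): 5 bp
  [166,171): 5 bp
  [171,176): 5 bp
  [176,182): 6 bp
  [182,186): 4 bp
  [186,191): 5 bp
  [191,198): 7 bp
  [198,206): 8 bp
  [206,217): 11 bp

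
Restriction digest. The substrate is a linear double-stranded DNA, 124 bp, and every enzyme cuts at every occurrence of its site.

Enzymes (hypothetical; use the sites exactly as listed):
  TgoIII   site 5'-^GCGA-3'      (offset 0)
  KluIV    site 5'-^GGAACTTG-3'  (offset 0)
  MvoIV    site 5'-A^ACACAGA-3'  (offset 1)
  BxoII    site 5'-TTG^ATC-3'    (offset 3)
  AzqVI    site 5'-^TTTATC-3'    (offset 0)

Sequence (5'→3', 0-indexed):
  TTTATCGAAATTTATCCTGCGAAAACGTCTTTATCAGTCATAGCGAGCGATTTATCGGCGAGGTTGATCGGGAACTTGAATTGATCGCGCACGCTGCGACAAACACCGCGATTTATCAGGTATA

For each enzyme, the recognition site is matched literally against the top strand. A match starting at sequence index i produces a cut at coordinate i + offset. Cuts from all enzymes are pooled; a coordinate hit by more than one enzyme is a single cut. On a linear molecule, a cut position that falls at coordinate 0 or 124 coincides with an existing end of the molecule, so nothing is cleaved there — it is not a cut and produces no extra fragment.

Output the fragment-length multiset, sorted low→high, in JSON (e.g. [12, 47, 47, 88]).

Per-enzyme occurrences:
  TgoIII GCGA/0: at [18, 42, 46, 57, 95, 107] ⇒ [18, 42, 46, 57, 95, 107]
  KluIV GGAACTTG/0: at [70] ⇒ [70]
  MvoIV (AACACAGA, off=1): no sites
  BxoII TTGATC/3: at [63, 80] ⇒ [66, 83]
  AzqVI TTTATC/0: at [0, 10, 29, 50, 111] ⇒ [10, 29, 50, 111] (position 0 is a terminus of the linear molecule — no cut)

All cut coordinates (distinct, sorted): [10, 18, 29, 42, 46, 50, 57, 66, 70, 83, 95, 107, 111]

Fragment lengths:
  [0,10): 10 bp
  [10,18): 8 bp
  [18,29): 11 bp
  [29,42): 13 bp
  [42,46): 4 bp
  [46,50): 4 bp
  [50,57): 7 bp
  [57,66): 9 bp
  [66,70): 4 bp
  [70,83): 13 bp
  [83,95): 12 bp
  [95,107): 12 bp
  [107,111): 4 bp
  [111,124): 13 bp

[4,4,4,4,7,8,9,10,11,12,12,13,13,13]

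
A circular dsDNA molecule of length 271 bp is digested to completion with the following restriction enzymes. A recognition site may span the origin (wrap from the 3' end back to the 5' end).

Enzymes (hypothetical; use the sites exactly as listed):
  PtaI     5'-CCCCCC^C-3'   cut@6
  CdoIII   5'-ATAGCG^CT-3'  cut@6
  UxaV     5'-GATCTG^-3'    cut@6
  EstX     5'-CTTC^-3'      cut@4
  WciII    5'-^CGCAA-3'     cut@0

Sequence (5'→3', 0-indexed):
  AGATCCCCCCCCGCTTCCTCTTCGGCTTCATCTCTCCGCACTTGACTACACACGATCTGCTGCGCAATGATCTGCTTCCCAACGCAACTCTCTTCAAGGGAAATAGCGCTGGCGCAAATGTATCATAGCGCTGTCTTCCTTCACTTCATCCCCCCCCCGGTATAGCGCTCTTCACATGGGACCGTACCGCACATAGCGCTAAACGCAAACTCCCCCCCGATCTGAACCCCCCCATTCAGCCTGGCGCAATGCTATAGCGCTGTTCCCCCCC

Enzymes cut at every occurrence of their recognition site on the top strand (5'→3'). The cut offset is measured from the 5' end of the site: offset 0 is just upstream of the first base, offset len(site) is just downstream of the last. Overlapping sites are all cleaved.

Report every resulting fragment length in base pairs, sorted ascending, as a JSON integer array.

[1,1,1,3,4,4,4,4,5,5,6,6,6,6,7,8,8,8,10,11,11,12,12,13,13,14,15,18,25,30]

Per-enzyme occurrences:
  PtaI (CCCCCCC, off=6): starts [4, 5, 149, 150, 151, 211, 226, 264] → cuts [10, 11, 155, 156, 157, 217, 232, 270]
  CdoIII (ATAGCGCT, off=6): starts [102, 124, 161, 192, 253] → cuts [108, 130, 167, 198, 259]
  UxaV (GATCTG, off=6): starts [53, 68, 218] → cuts [59, 74, 224]
  EstX (CTTC, off=4): starts [13, 19, 25, 74, 91, 134, 138, 143, 169] → cuts [17, 23, 29, 78, 95, 138, 142, 147, 173]
  WciII (CGCAA, off=0): starts [62, 82, 112, 203, 244] → cuts [62, 82, 112, 203, 244]

All cut coordinates (distinct, sorted): [10, 11, 17, 23, 29, 59, 62, 74, 78, 82, 95, 108, 112, 130, 138, 142, 147, 155, 156, 157, 167, 173, 198, 203, 217, 224, 232, 244, 259, 270]

Fragments:
  10→11: 1 bp
  11→17: 6 bp
  17→23: 6 bp
  23→29: 6 bp
  29→59: 30 bp
  59→62: 3 bp
  62→74: 12 bp
  74→78: 4 bp
  78→82: 4 bp
  82→95: 13 bp
  95→108: 13 bp
  108→112: 4 bp
  112→130: 18 bp
  130→138: 8 bp
  138→142: 4 bp
  142→147: 5 bp
  147→155: 8 bp
  155→156: 1 bp
  156→157: 1 bp
  157→167: 10 bp
  167→173: 6 bp
  173→198: 25 bp
  198→203: 5 bp
  203→217: 14 bp
  217→224: 7 bp
  224→232: 8 bp
  232→244: 12 bp
  244→259: 15 bp
  259→270: 11 bp
  270→10 (wrap): 271-270+10 = 11 bp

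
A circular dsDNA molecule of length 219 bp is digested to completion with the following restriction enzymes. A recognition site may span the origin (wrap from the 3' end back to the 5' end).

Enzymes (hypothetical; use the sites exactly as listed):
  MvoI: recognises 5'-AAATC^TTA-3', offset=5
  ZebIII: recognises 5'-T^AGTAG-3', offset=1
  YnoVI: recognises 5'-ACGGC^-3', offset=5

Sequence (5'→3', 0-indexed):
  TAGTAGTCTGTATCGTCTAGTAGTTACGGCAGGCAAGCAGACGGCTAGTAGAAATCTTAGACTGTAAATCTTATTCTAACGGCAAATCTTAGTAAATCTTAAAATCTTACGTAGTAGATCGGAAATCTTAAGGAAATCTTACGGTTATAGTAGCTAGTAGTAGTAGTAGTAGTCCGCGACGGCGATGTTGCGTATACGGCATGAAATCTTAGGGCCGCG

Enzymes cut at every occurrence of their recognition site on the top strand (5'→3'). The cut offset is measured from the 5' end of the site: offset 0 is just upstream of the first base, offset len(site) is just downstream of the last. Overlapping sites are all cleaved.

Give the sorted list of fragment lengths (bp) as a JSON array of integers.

Site scan:
  MvoI AAATCTTA/5: at [51, 65, 83, 93, 101, 122, 133, 203] ⇒ [56, 70, 88, 98, 106, 127, 138, 208]
  ZebIII TAGTAG/1: at [0, 17, 45, 111, 147, 154, 157, 160, 163, 166] ⇒ [1, 18, 46, 112, 148, 155, 158, 161, 164, 167]
  YnoVI ACGGC/5: at [25, 40, 78, 178, 195] ⇒ [30, 45, 83, 183, 200]

All cut coordinates (distinct, sorted): [1, 18, 30, 45, 46, 56, 70, 83, 88, 98, 106, 112, 127, 138, 148, 155, 158, 161, 164, 167, 183, 200, 208]

Fragments:
  1→18: 17 bp
  18→30: 12 bp
  30→45: 15 bp
  45→46: 1 bp
  46→56: 10 bp
  56→70: 14 bp
  70→83: 13 bp
  83→88: 5 bp
  88→98: 10 bp
  98→106: 8 bp
  106→112: 6 bp
  112→127: 15 bp
  127→138: 11 bp
  138→148: 10 bp
  148→155: 7 bp
  155→158: 3 bp
  158→161: 3 bp
  161→164: 3 bp
  164→167: 3 bp
  167→183: 16 bp
  183→200: 17 bp
  200→208: 8 bp
  208→1 (wrap): 219-208+1 = 12 bp

[1,3,3,3,3,5,6,7,8,8,10,10,10,11,12,12,13,14,15,15,16,17,17]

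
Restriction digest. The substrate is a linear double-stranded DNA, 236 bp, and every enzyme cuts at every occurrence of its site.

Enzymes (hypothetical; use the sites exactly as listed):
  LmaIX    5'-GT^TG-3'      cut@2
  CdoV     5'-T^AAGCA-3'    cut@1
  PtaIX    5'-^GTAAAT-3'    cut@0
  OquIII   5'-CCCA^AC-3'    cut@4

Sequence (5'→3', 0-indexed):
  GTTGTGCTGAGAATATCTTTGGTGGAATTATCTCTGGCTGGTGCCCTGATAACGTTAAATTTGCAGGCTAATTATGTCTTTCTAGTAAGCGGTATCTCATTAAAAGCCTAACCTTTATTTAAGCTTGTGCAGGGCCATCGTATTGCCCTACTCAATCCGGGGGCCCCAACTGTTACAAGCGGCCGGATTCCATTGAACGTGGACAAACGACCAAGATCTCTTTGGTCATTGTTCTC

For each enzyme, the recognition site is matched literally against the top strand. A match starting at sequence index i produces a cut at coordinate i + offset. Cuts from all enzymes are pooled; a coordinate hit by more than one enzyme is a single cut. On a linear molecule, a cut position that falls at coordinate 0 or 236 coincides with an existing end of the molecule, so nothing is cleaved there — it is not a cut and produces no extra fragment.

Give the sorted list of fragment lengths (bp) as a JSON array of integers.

Per-enzyme occurrences:
  LmaIX (GTTG, off=2): starts [0] → cuts [2]
  CdoV (TAAGCA, off=1): no sites
  PtaIX (GTAAAT, off=0): no sites
  OquIII (CCCAAC, off=4): starts [164] → cuts [168]

Pooled cuts: [2, 168]

Fragments:
  [0,2): 2 bp
  [2,168): 166 bp
  [168,236): 68 bp

[2,68,166]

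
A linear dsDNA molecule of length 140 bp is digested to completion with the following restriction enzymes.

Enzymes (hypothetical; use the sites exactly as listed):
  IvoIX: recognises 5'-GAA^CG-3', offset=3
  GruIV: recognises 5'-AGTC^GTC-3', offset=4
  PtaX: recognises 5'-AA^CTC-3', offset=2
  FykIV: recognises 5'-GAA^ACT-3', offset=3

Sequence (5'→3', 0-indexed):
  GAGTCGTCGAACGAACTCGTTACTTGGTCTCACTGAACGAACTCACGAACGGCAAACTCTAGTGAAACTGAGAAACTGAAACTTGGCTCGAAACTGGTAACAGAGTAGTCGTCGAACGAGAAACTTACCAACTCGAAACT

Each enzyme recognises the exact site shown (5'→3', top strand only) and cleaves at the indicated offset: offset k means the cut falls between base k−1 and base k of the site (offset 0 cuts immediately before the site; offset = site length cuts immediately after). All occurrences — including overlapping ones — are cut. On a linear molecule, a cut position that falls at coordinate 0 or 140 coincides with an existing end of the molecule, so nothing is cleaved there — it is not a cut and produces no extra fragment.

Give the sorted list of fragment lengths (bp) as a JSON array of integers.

[3,4,4,5,6,6,6,6,6,7,8,8,9,10,12,18,22]

Per-enzyme occurrences:
  IvoIX (GAACG, off=3): starts [8, 34, 46, 113] → cuts [11, 37, 49, 116]
  GruIV (AGTCGTC, off=4): starts [1, 106] → cuts [5, 110]
  PtaX (AACTC, off=2): starts [13, 39, 54, 129] → cuts [15, 41, 56, 131]
  FykIV (GAAACT, off=3): starts [63, 71, 77, 89, 119, 134] → cuts [66, 74, 80, 92, 122, 137]

Pooled cuts: [5, 11, 15, 37, 41, 49, 56, 66, 74, 80, 92, 110, 116, 122, 131, 137]

Fragments:
  [0,5): 5 bp
  [5,11): 6 bp
  [11,15): 4 bp
  [15,37): 22 bp
  [37,41): 4 bp
  [41,49): 8 bp
  [49,56): 7 bp
  [56,66): 10 bp
  [66,74): 8 bp
  [74,80): 6 bp
  [80,92): 12 bp
  [92,110): 18 bp
  [110,116): 6 bp
  [116,122): 6 bp
  [122,131): 9 bp
  [131,137): 6 bp
  [137,140): 3 bp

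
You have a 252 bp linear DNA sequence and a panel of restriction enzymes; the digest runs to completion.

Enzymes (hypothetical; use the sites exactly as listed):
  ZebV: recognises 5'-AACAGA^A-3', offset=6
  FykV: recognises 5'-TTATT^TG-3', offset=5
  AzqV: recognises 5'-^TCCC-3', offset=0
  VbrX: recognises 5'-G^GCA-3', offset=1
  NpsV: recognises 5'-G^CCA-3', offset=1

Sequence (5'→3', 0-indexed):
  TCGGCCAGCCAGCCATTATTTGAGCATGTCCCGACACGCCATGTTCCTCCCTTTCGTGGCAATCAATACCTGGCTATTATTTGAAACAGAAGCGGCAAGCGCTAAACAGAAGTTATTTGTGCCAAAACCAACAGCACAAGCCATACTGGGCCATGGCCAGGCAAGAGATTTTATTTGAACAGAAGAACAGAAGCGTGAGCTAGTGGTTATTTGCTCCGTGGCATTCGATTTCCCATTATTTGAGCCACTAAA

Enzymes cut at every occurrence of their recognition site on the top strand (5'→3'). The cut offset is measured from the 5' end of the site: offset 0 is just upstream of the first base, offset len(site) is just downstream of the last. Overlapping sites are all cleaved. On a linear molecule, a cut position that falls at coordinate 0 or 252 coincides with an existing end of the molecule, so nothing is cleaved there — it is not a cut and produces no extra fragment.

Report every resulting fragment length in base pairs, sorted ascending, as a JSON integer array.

Site scan:
  ZebV (AACAGAA, off=6): starts [84, 104, 177, 185] → cuts [90, 110, 183, 191]
  FykV (TTATTTG, off=5): starts [15, 76, 112, 170, 206, 235] → cuts [20, 81, 117, 175, 211, 240]
  AzqV (TCCC, off=0): starts [28, 47, 230] → cuts [28, 47, 230]
  VbrX (GGCA, off=1): starts [57, 93, 159, 219] → cuts [58, 94, 160, 220]
  NpsV (GCCA, off=1): starts [3, 7, 11, 37, 120, 139, 149, 155, 243] → cuts [4, 8, 12, 38, 121, 140, 150, 156, 244]

All cut coordinates (distinct, sorted): [4, 8, 12, 20, 28, 38, 47, 58, 81, 90, 94, 110, 117, 121, 140, 150, 156, 160, 175, 183, 191, 211, 220, 230, 240, 244]

Fragments:
  [0,4): 4 bp
  [4,8): 4 bp
  [8,12): 4 bp
  [12,20): 8 bp
  [20,28): 8 bp
  [28,38): 10 bp
  [38,47): 9 bp
  [47,58): 11 bp
  [58,81): 23 bp
  [81,90): 9 bp
  [90,94): 4 bp
  [94,110): 16 bp
  [110,117): 7 bp
  [117,121): 4 bp
  [121,140): 19 bp
  [140,150): 10 bp
  [150,156): 6 bp
  [156,160): 4 bp
  [160,175): 15 bp
  [175,183): 8 bp
  [183,191): 8 bp
  [191,211): 20 bp
  [211,220): 9 bp
  [220,230): 10 bp
  [230,240): 10 bp
  [240,244): 4 bp
  [244,252): 8 bp

[4,4,4,4,4,4,4,6,7,8,8,8,8,8,9,9,9,10,10,10,10,11,15,16,19,20,23]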